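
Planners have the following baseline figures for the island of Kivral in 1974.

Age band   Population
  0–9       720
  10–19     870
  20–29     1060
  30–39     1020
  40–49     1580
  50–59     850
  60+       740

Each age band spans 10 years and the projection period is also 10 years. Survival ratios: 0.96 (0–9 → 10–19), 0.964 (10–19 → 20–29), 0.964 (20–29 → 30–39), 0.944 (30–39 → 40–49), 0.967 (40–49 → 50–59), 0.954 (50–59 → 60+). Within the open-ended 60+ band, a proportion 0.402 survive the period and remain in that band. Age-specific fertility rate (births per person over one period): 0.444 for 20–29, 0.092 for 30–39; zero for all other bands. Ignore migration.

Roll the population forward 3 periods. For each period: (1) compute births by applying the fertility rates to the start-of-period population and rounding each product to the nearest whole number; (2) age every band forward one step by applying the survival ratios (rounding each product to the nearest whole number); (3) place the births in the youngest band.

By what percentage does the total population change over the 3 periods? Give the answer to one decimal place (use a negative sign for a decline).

After projecting period 1:
Births: 1060 × 0.444 = 471 ; 1020 × 0.092 = 94 → 565
10–19: 720 × 0.96 = 691
20–29: 870 × 0.964 = 839
30–39: 1060 × 0.964 = 1022
40–49: 1020 × 0.944 = 963
50–59: 1580 × 0.967 = 1528
60+: 850 × 0.954 + 740 × 0.402 = 811 + 297 = 1108
→ [565, 691, 839, 1022, 963, 1528, 1108]
After projecting period 2:
Births: 839 × 0.444 = 373 ; 1022 × 0.092 = 94 → 467
10–19: 565 × 0.96 = 542
20–29: 691 × 0.964 = 666
30–39: 839 × 0.964 = 809
40–49: 1022 × 0.944 = 965
50–59: 963 × 0.967 = 931
60+: 1528 × 0.954 + 1108 × 0.402 = 1458 + 445 = 1903
→ [467, 542, 666, 809, 965, 931, 1903]
After projecting period 3:
Births: 666 × 0.444 = 296 ; 809 × 0.092 = 74 → 370
10–19: 467 × 0.96 = 448
20–29: 542 × 0.964 = 522
30–39: 666 × 0.964 = 642
40–49: 809 × 0.944 = 764
50–59: 965 × 0.967 = 933
60+: 931 × 0.954 + 1903 × 0.402 = 888 + 765 = 1653
→ [370, 448, 522, 642, 764, 933, 1653]
Total: 6840 → 5332; change = -1508; percentage change = -22.0%

-22.0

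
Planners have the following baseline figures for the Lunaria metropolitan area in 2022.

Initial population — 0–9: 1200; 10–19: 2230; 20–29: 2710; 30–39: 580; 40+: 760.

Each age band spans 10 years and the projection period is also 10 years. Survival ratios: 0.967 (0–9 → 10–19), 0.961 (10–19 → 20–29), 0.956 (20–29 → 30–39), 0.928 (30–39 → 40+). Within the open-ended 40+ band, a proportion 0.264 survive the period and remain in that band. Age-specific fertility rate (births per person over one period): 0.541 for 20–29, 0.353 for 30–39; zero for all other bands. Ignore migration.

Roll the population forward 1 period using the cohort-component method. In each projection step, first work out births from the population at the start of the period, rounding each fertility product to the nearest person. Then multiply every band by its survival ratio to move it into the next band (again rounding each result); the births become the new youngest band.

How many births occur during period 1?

1671

Call the groups 1 to 5, youngest first.
After projecting period 1:
Births: 2710 × 0.541 = 1466, 580 × 0.353 = 205 — total 1671
Group 2: 1200 × 0.967 = 1160
Group 3: 2230 × 0.961 = 2143
Group 4: 2710 × 0.956 = 2591
Group 5: 580 × 0.928 + 760 × 0.264 = 538 + 201 = 739
Population now: 0–9=1671, 10–19=1160, 20–29=2143, 30–39=2591, 40+=739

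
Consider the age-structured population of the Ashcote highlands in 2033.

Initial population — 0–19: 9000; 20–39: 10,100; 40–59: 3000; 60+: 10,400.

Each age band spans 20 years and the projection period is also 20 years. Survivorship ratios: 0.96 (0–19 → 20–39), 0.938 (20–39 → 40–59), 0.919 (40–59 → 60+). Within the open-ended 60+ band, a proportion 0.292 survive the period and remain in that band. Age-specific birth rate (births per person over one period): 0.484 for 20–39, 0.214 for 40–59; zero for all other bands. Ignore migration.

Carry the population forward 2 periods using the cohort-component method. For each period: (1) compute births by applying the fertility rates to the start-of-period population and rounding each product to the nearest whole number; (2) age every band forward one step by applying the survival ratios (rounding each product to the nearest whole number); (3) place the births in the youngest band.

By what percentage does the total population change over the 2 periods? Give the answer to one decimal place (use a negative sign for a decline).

-7.6

After projecting period 1:
Births: 10100 × 0.484 = 4888 ; 3000 × 0.214 = 642 — total 5530
20–39: 9000 × 0.96 = 8640
40–59: 10100 × 0.938 = 9474
60+: 3000 × 0.919 + 10400 × 0.292 = 2757 + 3037 = 5794
Giving 5530 / 8640 / 9474 / 5794.
After projecting period 2:
Births: 8640 × 0.484 = 4182 ; 9474 × 0.214 = 2027 — total 6209
20–39: 5530 × 0.96 = 5309
40–59: 8640 × 0.938 = 8104
60+: 9474 × 0.919 + 5794 × 0.292 = 8707 + 1692 = 10399
Giving 6209 / 5309 / 8104 / 10399.
Total: 32500 → 30021; change = -2479; percentage change = -7.6%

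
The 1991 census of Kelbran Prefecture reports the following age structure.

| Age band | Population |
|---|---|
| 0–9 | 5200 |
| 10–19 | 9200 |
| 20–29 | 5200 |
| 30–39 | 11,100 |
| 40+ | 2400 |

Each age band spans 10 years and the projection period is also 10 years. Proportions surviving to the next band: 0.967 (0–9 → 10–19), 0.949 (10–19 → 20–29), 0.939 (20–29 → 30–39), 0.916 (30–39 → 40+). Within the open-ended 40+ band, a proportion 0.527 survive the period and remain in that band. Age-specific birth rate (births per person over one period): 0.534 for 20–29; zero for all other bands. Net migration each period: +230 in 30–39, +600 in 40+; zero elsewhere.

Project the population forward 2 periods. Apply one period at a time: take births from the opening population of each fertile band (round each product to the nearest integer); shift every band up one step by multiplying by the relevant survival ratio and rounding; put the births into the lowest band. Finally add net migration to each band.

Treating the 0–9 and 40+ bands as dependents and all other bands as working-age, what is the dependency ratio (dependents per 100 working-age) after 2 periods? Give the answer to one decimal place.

102.5

Call the groups 1 to 5, youngest first.
Period 1.
Births: 5200 × 0.534 = 2777
Group 2: 5200 × 0.967 = 5028
Group 3: 9200 × 0.949 = 8731
Group 4: 5200 × 0.939 = 4883
Group 5: 11100 × 0.916 + 2400 × 0.527 = 10168 + 1265 = 11433
Net migration: Group 4 + 230 → 5113; Group 5 + 600 → 12033
→ [2777, 5028, 8731, 5113, 12033]
Period 2.
Births: 8731 × 0.534 = 4662
Group 2: 2777 × 0.967 = 2685
Group 3: 5028 × 0.949 = 4772
Group 4: 8731 × 0.939 = 8198
Group 5: 5113 × 0.916 + 12033 × 0.527 = 4684 + 6341 = 11025
Net migration: Group 4 + 230 → 8428; Group 5 + 600 → 11625
→ [4662, 2685, 4772, 8428, 11625]
Dependents (band 0–9 + band 40+) = 4662 + 11625 = 16287; working-age = 15885; ratio = 16287/15885 × 100 = 102.5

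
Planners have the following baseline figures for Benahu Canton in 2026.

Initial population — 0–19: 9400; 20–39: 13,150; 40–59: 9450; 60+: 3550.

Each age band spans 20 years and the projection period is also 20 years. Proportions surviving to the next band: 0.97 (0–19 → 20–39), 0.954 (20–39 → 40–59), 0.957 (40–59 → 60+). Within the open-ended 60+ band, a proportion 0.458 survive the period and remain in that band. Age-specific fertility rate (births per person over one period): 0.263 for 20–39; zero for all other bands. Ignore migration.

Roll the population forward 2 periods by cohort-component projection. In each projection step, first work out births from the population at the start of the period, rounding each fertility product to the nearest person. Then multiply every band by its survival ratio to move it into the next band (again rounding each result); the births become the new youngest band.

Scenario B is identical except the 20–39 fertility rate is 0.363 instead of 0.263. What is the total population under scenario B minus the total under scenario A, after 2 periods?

2188

Numbering the groups 1..4 from youngest to oldest:
[period 1]
Births: 13150 × 0.263 = 3458
Group 2: 9400 × 0.97 = 9118
Group 3: 13150 × 0.954 = 12545
Group 4: 9450 × 0.957 + 3550 × 0.458 = 9044 + 1626 = 10670
Giving 3458 / 9118 / 12545 / 10670.
[period 2]
Births: 9118 × 0.263 = 2398
Group 2: 3458 × 0.97 = 3354
Group 3: 9118 × 0.954 = 8699
Group 4: 12545 × 0.957 + 10670 × 0.458 = 12006 + 4887 = 16893
Giving 2398 / 3354 / 8699 / 16893.
Scenario A total after 2 periods: 31344
Scenario B projection —
[period 1]
Births: 13150 × 0.363 = 4773
Group 2: 9400 × 0.97 = 9118
Group 3: 13150 × 0.954 = 12545
Group 4: 9450 × 0.957 + 3550 × 0.458 = 9044 + 1626 = 10670
Giving 4773 / 9118 / 12545 / 10670.
[period 2]
Births: 9118 × 0.363 = 3310
Group 2: 4773 × 0.97 = 4630
Group 3: 9118 × 0.954 = 8699
Group 4: 12545 × 0.957 + 10670 × 0.458 = 12006 + 4887 = 16893
Giving 3310 / 4630 / 8699 / 16893.
Scenario B total after 2 periods: 33532
Difference B − A = 33532 − 31344 = 2188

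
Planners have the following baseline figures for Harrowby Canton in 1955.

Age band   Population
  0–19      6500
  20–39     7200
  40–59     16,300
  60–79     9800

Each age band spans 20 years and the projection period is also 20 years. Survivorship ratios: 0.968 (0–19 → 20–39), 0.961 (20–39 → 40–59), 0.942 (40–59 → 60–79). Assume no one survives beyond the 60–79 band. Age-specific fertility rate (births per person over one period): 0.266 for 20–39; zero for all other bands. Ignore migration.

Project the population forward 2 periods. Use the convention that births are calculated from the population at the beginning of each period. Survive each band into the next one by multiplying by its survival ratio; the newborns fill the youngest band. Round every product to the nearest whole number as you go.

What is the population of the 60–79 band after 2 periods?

Numbering the bands 1..4 from youngest to oldest:
Period 1:
Births: 7200 × 0.266 = 1915
Band 2: 6500 × 0.968 = 6292
Band 3: 7200 × 0.961 = 6919
Band 4: 16300 × 0.942 = 15355
Population now: 0–19=1915, 20–39=6292, 40–59=6919, 60–79=15355
Period 2:
Births: 6292 × 0.266 = 1674
Band 2: 1915 × 0.968 = 1854
Band 3: 6292 × 0.961 = 6047
Band 4: 6919 × 0.942 = 6518
Population now: 0–19=1674, 20–39=1854, 40–59=6047, 60–79=6518

6518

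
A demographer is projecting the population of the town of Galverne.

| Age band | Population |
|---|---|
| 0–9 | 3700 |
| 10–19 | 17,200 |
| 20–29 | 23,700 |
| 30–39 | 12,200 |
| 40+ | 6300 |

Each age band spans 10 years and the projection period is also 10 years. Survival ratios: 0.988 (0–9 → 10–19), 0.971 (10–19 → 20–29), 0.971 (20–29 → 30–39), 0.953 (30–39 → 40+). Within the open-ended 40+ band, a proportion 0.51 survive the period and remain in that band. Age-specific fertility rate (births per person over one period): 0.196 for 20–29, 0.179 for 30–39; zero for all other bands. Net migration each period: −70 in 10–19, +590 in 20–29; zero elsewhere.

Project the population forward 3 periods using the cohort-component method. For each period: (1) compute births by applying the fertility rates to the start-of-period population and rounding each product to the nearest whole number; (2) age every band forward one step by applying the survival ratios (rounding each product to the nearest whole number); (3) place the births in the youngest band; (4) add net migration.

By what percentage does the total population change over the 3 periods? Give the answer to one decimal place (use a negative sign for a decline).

Call the bands 1 to 5, youngest first.
Period 1:
Births: 23700 × 0.196 = 4645 ; 12200 × 0.179 = 2184 → 6829
Band 2: 3700 × 0.988 = 3656
Band 3: 17200 × 0.971 = 16701
Band 4: 23700 × 0.971 = 23013
Band 5: 12200 × 0.953 + 6300 × 0.51 = 11627 + 3213 = 14840
Net migration: Band 2 − 70 → 3586; Band 3 + 590 → 17291
Giving 6829 / 3586 / 17291 / 23013 / 14840.
Period 2:
Births: 17291 × 0.196 = 3389 ; 23013 × 0.179 = 4119 → 7508
Band 2: 6829 × 0.988 = 6747
Band 3: 3586 × 0.971 = 3482
Band 4: 17291 × 0.971 = 16790
Band 5: 23013 × 0.953 + 14840 × 0.51 = 21931 + 7568 = 29499
Net migration: Band 2 − 70 → 6677; Band 3 + 590 → 4072
Giving 7508 / 6677 / 4072 / 16790 / 29499.
Period 3:
Births: 4072 × 0.196 = 798 ; 16790 × 0.179 = 3005 → 3803
Band 2: 7508 × 0.988 = 7418
Band 3: 6677 × 0.971 = 6483
Band 4: 4072 × 0.971 = 3954
Band 5: 16790 × 0.953 + 29499 × 0.51 = 16001 + 15044 = 31045
Net migration: Band 2 − 70 → 7348; Band 3 + 590 → 7073
Giving 3803 / 7348 / 7073 / 3954 / 31045.
Total: 63100 → 53223; change = -9877; percentage change = -15.7%

-15.7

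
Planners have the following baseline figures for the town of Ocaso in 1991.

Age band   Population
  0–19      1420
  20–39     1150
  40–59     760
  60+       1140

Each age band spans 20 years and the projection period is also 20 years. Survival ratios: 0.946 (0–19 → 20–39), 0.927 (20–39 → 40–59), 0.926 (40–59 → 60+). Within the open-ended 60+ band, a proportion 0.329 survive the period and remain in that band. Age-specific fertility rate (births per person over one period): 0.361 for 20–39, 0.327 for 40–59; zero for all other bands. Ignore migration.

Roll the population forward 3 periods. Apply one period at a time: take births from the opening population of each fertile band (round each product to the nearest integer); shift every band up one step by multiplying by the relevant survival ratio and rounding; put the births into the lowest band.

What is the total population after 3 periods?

3600

— Period 1 —
Births: 1150 * 0.361 = 415  |  760 * 0.327 = 249 → total 664
20–39: 1420 * 0.946 = 1343
40–59: 1150 * 0.927 = 1066
60+: 760 * 0.926 + 1140 * 0.329 = 704 + 375 = 1079
→ [664, 1343, 1066, 1079]
— Period 2 —
Births: 1343 * 0.361 = 485  |  1066 * 0.327 = 349 → total 834
20–39: 664 * 0.946 = 628
40–59: 1343 * 0.927 = 1245
60+: 1066 * 0.926 + 1079 * 0.329 = 987 + 355 = 1342
→ [834, 628, 1245, 1342]
— Period 3 —
Births: 628 * 0.361 = 227  |  1245 * 0.327 = 407 → total 634
20–39: 834 * 0.946 = 789
40–59: 628 * 0.927 = 582
60+: 1245 * 0.926 + 1342 * 0.329 = 1153 + 442 = 1595
→ [634, 789, 582, 1595]
Total after period 3: 634 + 789 + 582 + 1595 = 3600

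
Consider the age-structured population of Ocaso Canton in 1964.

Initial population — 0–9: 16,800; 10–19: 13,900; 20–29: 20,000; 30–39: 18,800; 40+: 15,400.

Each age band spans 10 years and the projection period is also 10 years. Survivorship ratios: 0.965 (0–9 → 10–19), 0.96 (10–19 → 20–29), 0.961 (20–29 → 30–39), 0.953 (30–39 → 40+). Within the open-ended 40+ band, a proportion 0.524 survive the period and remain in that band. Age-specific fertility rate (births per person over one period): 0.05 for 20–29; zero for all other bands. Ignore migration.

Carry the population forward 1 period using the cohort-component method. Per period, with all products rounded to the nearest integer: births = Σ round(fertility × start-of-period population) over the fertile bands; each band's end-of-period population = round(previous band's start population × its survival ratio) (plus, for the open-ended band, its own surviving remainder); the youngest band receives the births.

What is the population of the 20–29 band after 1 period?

Period 1:
Births: 20000 × 0.05 = 1000
10–19: 16800 × 0.965 = 16212
20–29: 13900 × 0.96 = 13344
30–39: 20000 × 0.961 = 19220
40+: 18800 × 0.953 + 15400 × 0.524 = 17916 + 8070 = 25986
Giving 1000 / 16212 / 13344 / 19220 / 25986.

13344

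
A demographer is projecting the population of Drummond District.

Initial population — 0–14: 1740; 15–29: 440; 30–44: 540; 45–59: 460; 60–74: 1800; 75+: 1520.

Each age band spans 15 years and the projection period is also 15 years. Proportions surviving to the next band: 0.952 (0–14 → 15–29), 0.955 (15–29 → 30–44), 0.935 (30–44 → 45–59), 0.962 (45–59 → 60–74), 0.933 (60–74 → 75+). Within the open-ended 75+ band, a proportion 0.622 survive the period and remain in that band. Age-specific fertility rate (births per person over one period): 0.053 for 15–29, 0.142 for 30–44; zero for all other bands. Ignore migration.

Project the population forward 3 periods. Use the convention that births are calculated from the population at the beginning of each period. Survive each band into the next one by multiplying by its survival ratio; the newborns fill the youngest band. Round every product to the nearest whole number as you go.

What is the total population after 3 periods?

4043

Numbering the groups 1..6 from youngest to oldest:
After projecting period 1:
Births: 440 × 0.053 = 23, 540 × 0.142 = 77 ⇒ total 100
Group 2: 1740 × 0.952 = 1656
Group 3: 440 × 0.955 = 420
Group 4: 540 × 0.935 = 505
Group 5: 460 × 0.962 = 443
Group 6: 1800 × 0.933 + 1520 × 0.622 = 1679 + 945 = 2624
→ [100, 1656, 420, 505, 443, 2624]
After projecting period 2:
Births: 1656 × 0.053 = 88, 420 × 0.142 = 60 ⇒ total 148
Group 2: 100 × 0.952 = 95
Group 3: 1656 × 0.955 = 1581
Group 4: 420 × 0.935 = 393
Group 5: 505 × 0.962 = 486
Group 6: 443 × 0.933 + 2624 × 0.622 = 413 + 1632 = 2045
→ [148, 95, 1581, 393, 486, 2045]
After projecting period 3:
Births: 95 × 0.053 = 5, 1581 × 0.142 = 225 ⇒ total 230
Group 2: 148 × 0.952 = 141
Group 3: 95 × 0.955 = 91
Group 4: 1581 × 0.935 = 1478
Group 5: 393 × 0.962 = 378
Group 6: 486 × 0.933 + 2045 × 0.622 = 453 + 1272 = 1725
→ [230, 141, 91, 1478, 378, 1725]
Total after period 3: 230 + 141 + 91 + 1478 + 378 + 1725 = 4043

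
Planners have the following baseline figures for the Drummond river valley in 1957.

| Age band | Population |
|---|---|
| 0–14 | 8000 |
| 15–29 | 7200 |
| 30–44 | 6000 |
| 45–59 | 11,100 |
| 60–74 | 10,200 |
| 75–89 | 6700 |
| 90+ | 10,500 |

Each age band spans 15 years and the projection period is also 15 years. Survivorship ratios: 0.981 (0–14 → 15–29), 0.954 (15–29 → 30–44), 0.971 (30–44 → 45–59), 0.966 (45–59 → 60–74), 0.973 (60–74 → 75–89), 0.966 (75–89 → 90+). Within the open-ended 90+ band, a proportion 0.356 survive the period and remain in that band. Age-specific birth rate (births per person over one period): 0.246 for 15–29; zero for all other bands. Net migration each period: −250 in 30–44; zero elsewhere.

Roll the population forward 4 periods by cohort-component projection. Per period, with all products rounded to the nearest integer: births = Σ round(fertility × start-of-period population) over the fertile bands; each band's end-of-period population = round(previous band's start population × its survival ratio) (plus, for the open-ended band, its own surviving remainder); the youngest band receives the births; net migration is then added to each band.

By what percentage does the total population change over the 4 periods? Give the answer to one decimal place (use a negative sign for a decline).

Period 1:
Births: 7200 × 0.246 = 1771
15–29: 8000 × 0.981 = 7848
30–44: 7200 × 0.954 = 6869
45–59: 6000 × 0.971 = 5826
60–74: 11100 × 0.966 = 10723
75–89: 10200 × 0.973 = 9925
90+: 6700 × 0.966 + 10500 × 0.356 = 6472 + 3738 = 10210
Net migration: 30–44 − 250 → 6619
Giving 1771 / 7848 / 6619 / 5826 / 10723 / 9925 / 10210.
Period 2:
Births: 7848 × 0.246 = 1931
15–29: 1771 × 0.981 = 1737
30–44: 7848 × 0.954 = 7487
45–59: 6619 × 0.971 = 6427
60–74: 5826 × 0.966 = 5628
75–89: 10723 × 0.973 = 10433
90+: 9925 × 0.966 + 10210 × 0.356 = 9588 + 3635 = 13223
Net migration: 30–44 − 250 → 7237
Giving 1931 / 1737 / 7237 / 6427 / 5628 / 10433 / 13223.
Period 3:
Births: 1737 × 0.246 = 427
15–29: 1931 × 0.981 = 1894
30–44: 1737 × 0.954 = 1657
45–59: 7237 × 0.971 = 7027
60–74: 6427 × 0.966 = 6208
75–89: 5628 × 0.973 = 5476
90+: 10433 × 0.966 + 13223 × 0.356 = 10078 + 4707 = 14785
Net migration: 30–44 − 250 → 1407
Giving 427 / 1894 / 1407 / 7027 / 6208 / 5476 / 14785.
Period 4:
Births: 1894 × 0.246 = 466
15–29: 427 × 0.981 = 419
30–44: 1894 × 0.954 = 1807
45–59: 1407 × 0.971 = 1366
60–74: 7027 × 0.966 = 6788
75–89: 6208 × 0.973 = 6040
90+: 5476 × 0.966 + 14785 × 0.356 = 5290 + 5263 = 10553
Net migration: 30–44 − 250 → 1557
Giving 466 / 419 / 1557 / 1366 / 6788 / 6040 / 10553.
Total: 59700 → 27189; change = -32511; percentage change = -54.5%

-54.5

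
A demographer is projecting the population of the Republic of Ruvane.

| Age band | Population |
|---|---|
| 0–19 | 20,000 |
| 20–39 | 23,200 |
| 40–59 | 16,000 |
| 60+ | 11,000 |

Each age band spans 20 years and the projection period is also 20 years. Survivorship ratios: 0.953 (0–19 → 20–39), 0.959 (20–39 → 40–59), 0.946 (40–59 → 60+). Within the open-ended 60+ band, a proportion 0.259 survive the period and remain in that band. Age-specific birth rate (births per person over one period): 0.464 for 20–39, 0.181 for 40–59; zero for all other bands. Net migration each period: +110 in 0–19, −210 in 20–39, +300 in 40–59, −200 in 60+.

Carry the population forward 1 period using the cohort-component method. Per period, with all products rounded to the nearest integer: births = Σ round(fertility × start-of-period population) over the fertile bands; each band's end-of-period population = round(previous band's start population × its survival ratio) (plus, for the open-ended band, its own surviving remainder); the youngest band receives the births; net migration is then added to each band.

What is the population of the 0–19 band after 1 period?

13771

Let band 1 be 0–19 through band 4 = 60+.
[period 1]
Births: 23200 × 0.464 = 10765, 16000 × 0.181 = 2896 ⇒ total 13661
Band 2: 20000 × 0.953 = 19060
Band 3: 23200 × 0.959 = 22249
Band 4: 16000 × 0.946 + 11000 × 0.259 = 15136 + 2849 = 17985
Net migration: Band 1 + 110 → 13771; Band 2 − 210 → 18850; Band 3 + 300 → 22549; Band 4 − 200 → 17785
End of period: [13771, 18850, 22549, 17785]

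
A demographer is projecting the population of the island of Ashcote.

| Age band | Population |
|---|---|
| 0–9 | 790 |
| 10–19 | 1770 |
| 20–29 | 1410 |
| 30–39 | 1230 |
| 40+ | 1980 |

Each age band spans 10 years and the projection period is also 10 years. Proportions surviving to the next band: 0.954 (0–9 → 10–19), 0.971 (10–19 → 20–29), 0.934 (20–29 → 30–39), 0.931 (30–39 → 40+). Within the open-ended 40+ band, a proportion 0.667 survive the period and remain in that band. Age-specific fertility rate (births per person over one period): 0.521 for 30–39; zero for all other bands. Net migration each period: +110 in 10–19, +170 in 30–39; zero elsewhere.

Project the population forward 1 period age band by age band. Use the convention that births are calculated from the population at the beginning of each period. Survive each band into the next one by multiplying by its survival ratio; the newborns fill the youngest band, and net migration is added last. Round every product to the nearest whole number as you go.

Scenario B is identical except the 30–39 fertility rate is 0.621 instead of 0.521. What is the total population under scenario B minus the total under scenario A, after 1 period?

Period 1.
Births: 1230 × 0.521 = 641
10–19: 790 × 0.954 = 754
20–29: 1770 × 0.971 = 1719
30–39: 1410 × 0.934 = 1317
40+: 1230 × 0.931 + 1980 × 0.667 = 1145 + 1321 = 2466
Net migration: 10–19 + 110 → 864; 30–39 + 170 → 1487
Population now: 0–9=641, 10–19=864, 20–29=1719, 30–39=1487, 40+=2466
Scenario A total after 1 period: 7177
Scenario B projection —
Period 1.
Births: 1230 × 0.621 = 764
10–19: 790 × 0.954 = 754
20–29: 1770 × 0.971 = 1719
30–39: 1410 × 0.934 = 1317
40+: 1230 × 0.931 + 1980 × 0.667 = 1145 + 1321 = 2466
Net migration: 10–19 + 110 → 864; 30–39 + 170 → 1487
Population now: 0–9=764, 10–19=864, 20–29=1719, 30–39=1487, 40+=2466
Scenario B total after 1 period: 7300
Difference B − A = 7300 − 7177 = 123

123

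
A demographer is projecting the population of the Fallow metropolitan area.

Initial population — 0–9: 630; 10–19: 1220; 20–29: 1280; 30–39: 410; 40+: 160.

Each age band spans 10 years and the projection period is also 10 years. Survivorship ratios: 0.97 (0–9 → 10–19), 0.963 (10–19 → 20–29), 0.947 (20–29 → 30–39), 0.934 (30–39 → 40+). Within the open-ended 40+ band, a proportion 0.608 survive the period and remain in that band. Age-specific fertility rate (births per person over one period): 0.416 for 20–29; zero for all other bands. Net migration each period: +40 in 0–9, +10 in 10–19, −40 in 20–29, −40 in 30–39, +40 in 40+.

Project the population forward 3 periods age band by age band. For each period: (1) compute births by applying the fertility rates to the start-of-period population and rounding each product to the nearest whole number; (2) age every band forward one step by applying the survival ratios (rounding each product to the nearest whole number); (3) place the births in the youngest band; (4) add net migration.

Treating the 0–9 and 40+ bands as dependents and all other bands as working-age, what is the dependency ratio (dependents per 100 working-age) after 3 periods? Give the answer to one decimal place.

Numbering the groups 1..5 from youngest to oldest:
Period 1:
Births: 1280 × 0.416 = 532
Group 2: 630 × 0.97 = 611
Group 3: 1220 × 0.963 = 1175
Group 4: 1280 × 0.947 = 1212
Group 5: 410 × 0.934 + 160 × 0.608 = 383 + 97 = 480
Net migration: Group 1 + 40 → 572; Group 2 + 10 → 621; Group 3 − 40 → 1135; Group 4 − 40 → 1172; Group 5 + 40 → 520
Giving 572 / 621 / 1135 / 1172 / 520.
Period 2:
Births: 1135 × 0.416 = 472
Group 2: 572 × 0.97 = 555
Group 3: 621 × 0.963 = 598
Group 4: 1135 × 0.947 = 1075
Group 5: 1172 × 0.934 + 520 × 0.608 = 1095 + 316 = 1411
Net migration: Group 1 + 40 → 512; Group 2 + 10 → 565; Group 3 − 40 → 558; Group 4 − 40 → 1035; Group 5 + 40 → 1451
Giving 512 / 565 / 558 / 1035 / 1451.
Period 3:
Births: 558 × 0.416 = 232
Group 2: 512 × 0.97 = 497
Group 3: 565 × 0.963 = 544
Group 4: 558 × 0.947 = 528
Group 5: 1035 × 0.934 + 1451 × 0.608 = 967 + 882 = 1849
Net migration: Group 1 + 40 → 272; Group 2 + 10 → 507; Group 3 − 40 → 504; Group 4 − 40 → 488; Group 5 + 40 → 1889
Giving 272 / 507 / 504 / 488 / 1889.
Dependents (band 0–9 + band 40+) = 272 + 1889 = 2161; working-age = 1499; ratio = 2161/1499 × 100 = 144.2

144.2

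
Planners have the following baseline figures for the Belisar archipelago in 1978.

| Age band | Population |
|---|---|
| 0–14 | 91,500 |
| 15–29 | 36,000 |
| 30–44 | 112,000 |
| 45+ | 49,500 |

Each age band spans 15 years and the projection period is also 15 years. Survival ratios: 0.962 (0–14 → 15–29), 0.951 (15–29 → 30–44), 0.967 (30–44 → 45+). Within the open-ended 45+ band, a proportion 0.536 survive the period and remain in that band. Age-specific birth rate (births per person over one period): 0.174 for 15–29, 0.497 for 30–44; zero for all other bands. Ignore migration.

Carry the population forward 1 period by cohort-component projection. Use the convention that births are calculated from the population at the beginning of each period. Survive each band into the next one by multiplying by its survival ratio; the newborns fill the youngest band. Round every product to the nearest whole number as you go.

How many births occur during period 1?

Let band 1 be 0–14 through band 4 = 45+.
Period 1:
Births: 36000 * 0.174 = 6264 ; 112000 * 0.497 = 55664 — total 61928
Band 2: 91500 * 0.962 = 88023
Band 3: 36000 * 0.951 = 34236
Band 4: 112000 * 0.967 + 49500 * 0.536 = 108304 + 26532 = 134836
Population now: 0–14=61928, 15–29=88023, 30–44=34236, 45+=134836

61928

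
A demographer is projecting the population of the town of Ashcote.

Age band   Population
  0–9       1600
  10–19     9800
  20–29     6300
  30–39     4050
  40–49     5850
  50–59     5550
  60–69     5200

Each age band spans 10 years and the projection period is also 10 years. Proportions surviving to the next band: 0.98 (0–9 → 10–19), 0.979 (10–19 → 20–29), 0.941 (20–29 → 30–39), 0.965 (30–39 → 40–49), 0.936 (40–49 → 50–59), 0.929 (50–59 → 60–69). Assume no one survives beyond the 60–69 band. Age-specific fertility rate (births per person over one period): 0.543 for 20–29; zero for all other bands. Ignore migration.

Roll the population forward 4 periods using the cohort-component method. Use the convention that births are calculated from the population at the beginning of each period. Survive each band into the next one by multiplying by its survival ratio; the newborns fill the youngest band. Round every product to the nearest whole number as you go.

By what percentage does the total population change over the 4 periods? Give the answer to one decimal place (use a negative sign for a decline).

-34.3

(Groups numbered youngest = 1 to oldest = 7.)
After projecting period 1:
Births: 6300 × 0.543 = 3421
Group 2: 1600 × 0.98 = 1568
Group 3: 9800 × 0.979 = 9594
Group 4: 6300 × 0.941 = 5928
Group 5: 4050 × 0.965 = 3908
Group 6: 5850 × 0.936 = 5476
Group 7: 5550 × 0.929 = 5156
Giving 3421 / 1568 / 9594 / 5928 / 3908 / 5476 / 5156.
After projecting period 2:
Births: 9594 × 0.543 = 5210
Group 2: 3421 × 0.98 = 3353
Group 3: 1568 × 0.979 = 1535
Group 4: 9594 × 0.941 = 9028
Group 5: 5928 × 0.965 = 5721
Group 6: 3908 × 0.936 = 3658
Group 7: 5476 × 0.929 = 5087
Giving 5210 / 3353 / 1535 / 9028 / 5721 / 3658 / 5087.
After projecting period 3:
Births: 1535 × 0.543 = 834
Group 2: 5210 × 0.98 = 5106
Group 3: 3353 × 0.979 = 3283
Group 4: 1535 × 0.941 = 1444
Group 5: 9028 × 0.965 = 8712
Group 6: 5721 × 0.936 = 5355
Group 7: 3658 × 0.929 = 3398
Giving 834 / 5106 / 3283 / 1444 / 8712 / 5355 / 3398.
After projecting period 4:
Births: 3283 × 0.543 = 1783
Group 2: 834 × 0.98 = 817
Group 3: 5106 × 0.979 = 4999
Group 4: 3283 × 0.941 = 3089
Group 5: 1444 × 0.965 = 1393
Group 6: 8712 × 0.936 = 8154
Group 7: 5355 × 0.929 = 4975
Giving 1783 / 817 / 4999 / 3089 / 1393 / 8154 / 4975.
Total: 38350 → 25210; change = -13140; percentage change = -34.3%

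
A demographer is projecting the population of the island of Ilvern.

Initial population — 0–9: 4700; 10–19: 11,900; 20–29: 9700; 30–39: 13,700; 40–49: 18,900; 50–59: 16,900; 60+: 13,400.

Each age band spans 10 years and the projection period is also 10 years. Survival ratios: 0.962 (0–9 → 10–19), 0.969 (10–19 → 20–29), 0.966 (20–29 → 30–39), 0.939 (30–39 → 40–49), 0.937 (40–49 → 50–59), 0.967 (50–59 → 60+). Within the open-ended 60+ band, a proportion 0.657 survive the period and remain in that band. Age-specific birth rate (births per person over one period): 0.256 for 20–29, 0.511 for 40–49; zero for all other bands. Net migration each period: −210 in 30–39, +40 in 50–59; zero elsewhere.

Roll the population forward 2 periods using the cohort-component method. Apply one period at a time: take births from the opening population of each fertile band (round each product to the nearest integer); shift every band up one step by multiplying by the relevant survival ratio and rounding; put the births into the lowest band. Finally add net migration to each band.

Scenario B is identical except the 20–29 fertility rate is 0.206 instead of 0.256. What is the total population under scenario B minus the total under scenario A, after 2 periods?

Period 1.
Births: 9700 × 0.256 = 2483 ; 18900 × 0.511 = 9658 → 12141
10–19: 4700 × 0.962 = 4521
20–29: 11900 × 0.969 = 11531
30–39: 9700 × 0.966 = 9370
40–49: 13700 × 0.939 = 12864
50–59: 18900 × 0.937 = 17709
60+: 16900 × 0.967 + 13400 × 0.657 = 16342 + 8804 = 25146
Net migration: 30–39 − 210 → 9160; 50–59 + 40 → 17749
Giving 12141 / 4521 / 11531 / 9160 / 12864 / 17749 / 25146.
Period 2.
Births: 11531 × 0.256 = 2952 ; 12864 × 0.511 = 6574 → 9526
10–19: 12141 × 0.962 = 11680
20–29: 4521 × 0.969 = 4381
30–39: 11531 × 0.966 = 11139
40–49: 9160 × 0.939 = 8601
50–59: 12864 × 0.937 = 12054
60+: 17749 × 0.967 + 25146 × 0.657 = 17163 + 16521 = 33684
Net migration: 30–39 − 210 → 10929; 50–59 + 40 → 12094
Giving 9526 / 11680 / 4381 / 10929 / 8601 / 12094 / 33684.
Scenario A total after 2 periods: 90895
Scenario B projection —
Period 1.
Births: 9700 × 0.206 = 1998 ; 18900 × 0.511 = 9658 → 11656
10–19: 4700 × 0.962 = 4521
20–29: 11900 × 0.969 = 11531
30–39: 9700 × 0.966 = 9370
40–49: 13700 × 0.939 = 12864
50–59: 18900 × 0.937 = 17709
60+: 16900 × 0.967 + 13400 × 0.657 = 16342 + 8804 = 25146
Net migration: 30–39 − 210 → 9160; 50–59 + 40 → 17749
Giving 11656 / 4521 / 11531 / 9160 / 12864 / 17749 / 25146.
Period 2.
Births: 11531 × 0.206 = 2375 ; 12864 × 0.511 = 6574 → 8949
10–19: 11656 × 0.962 = 11213
20–29: 4521 × 0.969 = 4381
30–39: 11531 × 0.966 = 11139
40–49: 9160 × 0.939 = 8601
50–59: 12864 × 0.937 = 12054
60+: 17749 × 0.967 + 25146 × 0.657 = 17163 + 16521 = 33684
Net migration: 30–39 − 210 → 10929; 50–59 + 40 → 12094
Giving 8949 / 11213 / 4381 / 10929 / 8601 / 12094 / 33684.
Scenario B total after 2 periods: 89851
Difference B − A = 89851 − 90895 = -1044

-1044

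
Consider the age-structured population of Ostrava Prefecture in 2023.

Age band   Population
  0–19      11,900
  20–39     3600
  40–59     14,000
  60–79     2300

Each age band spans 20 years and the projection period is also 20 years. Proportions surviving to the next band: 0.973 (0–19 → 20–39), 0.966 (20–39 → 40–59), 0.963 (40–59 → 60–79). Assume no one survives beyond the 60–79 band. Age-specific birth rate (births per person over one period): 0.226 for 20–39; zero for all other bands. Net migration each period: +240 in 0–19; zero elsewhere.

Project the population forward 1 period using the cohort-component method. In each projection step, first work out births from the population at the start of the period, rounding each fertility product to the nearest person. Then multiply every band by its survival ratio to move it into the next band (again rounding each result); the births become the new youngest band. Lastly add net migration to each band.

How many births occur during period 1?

Period 1:
Births: 3600 × 0.226 = 814
20–39: 11900 × 0.973 = 11579
40–59: 3600 × 0.966 = 3478
60–79: 14000 × 0.963 = 13482
Net migration: 0–19 + 240 → 1054
Giving 1054 / 11579 / 3478 / 13482.

814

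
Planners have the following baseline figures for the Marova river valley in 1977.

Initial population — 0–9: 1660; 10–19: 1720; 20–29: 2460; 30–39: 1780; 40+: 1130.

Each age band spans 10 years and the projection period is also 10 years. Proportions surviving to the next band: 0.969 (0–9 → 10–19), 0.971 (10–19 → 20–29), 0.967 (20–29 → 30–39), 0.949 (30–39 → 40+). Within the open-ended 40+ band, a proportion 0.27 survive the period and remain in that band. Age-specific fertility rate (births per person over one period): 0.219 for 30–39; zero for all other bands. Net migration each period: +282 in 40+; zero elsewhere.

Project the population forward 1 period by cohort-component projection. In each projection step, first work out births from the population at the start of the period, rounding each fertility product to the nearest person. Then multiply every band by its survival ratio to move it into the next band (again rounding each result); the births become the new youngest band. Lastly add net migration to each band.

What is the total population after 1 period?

8324

Let group 1 be 0–9 through group 5 = 40+.
After projecting period 1:
Births: 1780 * 0.219 = 390
Group 2: 1660 * 0.969 = 1609
Group 3: 1720 * 0.971 = 1670
Group 4: 2460 * 0.967 = 2379
Group 5: 1780 * 0.949 + 1130 * 0.27 = 1689 + 305 = 1994
Net migration: Group 5 + 282 → 2276
End of period: [390, 1609, 1670, 2379, 2276]
Total after period 1: 390 + 1609 + 1670 + 2379 + 2276 = 8324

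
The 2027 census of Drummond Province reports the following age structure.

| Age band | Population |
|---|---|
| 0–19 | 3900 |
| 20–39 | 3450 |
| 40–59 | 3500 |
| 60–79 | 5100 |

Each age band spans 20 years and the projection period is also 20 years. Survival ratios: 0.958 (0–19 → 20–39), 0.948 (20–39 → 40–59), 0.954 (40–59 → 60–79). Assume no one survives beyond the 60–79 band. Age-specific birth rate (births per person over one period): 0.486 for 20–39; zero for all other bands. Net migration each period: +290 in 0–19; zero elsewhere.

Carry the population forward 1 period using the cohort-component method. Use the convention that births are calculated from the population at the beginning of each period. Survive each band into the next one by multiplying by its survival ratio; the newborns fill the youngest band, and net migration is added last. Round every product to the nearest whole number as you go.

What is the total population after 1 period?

[period 1]
Births: 3450 * 0.486 = 1677
20–39: 3900 * 0.958 = 3736
40–59: 3450 * 0.948 = 3271
60–79: 3500 * 0.954 = 3339
Net migration: 0–19 + 290 → 1967
Population now: 0–19=1967, 20–39=3736, 40–59=3271, 60–79=3339
Total after period 1: 1967 + 3736 + 3271 + 3339 = 12313

12313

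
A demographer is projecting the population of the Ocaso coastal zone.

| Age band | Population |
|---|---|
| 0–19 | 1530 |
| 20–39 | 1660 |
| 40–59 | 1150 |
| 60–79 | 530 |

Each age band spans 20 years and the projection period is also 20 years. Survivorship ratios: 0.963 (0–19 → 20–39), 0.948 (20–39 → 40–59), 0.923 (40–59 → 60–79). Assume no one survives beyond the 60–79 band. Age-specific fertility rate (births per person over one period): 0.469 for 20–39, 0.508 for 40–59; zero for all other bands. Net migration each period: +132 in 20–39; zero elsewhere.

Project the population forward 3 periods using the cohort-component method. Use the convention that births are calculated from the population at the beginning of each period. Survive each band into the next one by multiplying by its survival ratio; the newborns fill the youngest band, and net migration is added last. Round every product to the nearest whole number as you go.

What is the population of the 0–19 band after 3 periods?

1451

Numbering the groups 1..4 from youngest to oldest:
Period 1.
Births: 1660 × 0.469 = 779 ; 1150 × 0.508 = 584 → total 1363
Group 2: 1530 × 0.963 = 1473
Group 3: 1660 × 0.948 = 1574
Group 4: 1150 × 0.923 = 1061
Net migration: Group 2 + 132 → 1605
End of period: [1363, 1605, 1574, 1061]
Period 2.
Births: 1605 × 0.469 = 753 ; 1574 × 0.508 = 800 → total 1553
Group 2: 1363 × 0.963 = 1313
Group 3: 1605 × 0.948 = 1522
Group 4: 1574 × 0.923 = 1453
Net migration: Group 2 + 132 → 1445
End of period: [1553, 1445, 1522, 1453]
Period 3.
Births: 1445 × 0.469 = 678 ; 1522 × 0.508 = 773 → total 1451
Group 2: 1553 × 0.963 = 1496
Group 3: 1445 × 0.948 = 1370
Group 4: 1522 × 0.923 = 1405
Net migration: Group 2 + 132 → 1628
End of period: [1451, 1628, 1370, 1405]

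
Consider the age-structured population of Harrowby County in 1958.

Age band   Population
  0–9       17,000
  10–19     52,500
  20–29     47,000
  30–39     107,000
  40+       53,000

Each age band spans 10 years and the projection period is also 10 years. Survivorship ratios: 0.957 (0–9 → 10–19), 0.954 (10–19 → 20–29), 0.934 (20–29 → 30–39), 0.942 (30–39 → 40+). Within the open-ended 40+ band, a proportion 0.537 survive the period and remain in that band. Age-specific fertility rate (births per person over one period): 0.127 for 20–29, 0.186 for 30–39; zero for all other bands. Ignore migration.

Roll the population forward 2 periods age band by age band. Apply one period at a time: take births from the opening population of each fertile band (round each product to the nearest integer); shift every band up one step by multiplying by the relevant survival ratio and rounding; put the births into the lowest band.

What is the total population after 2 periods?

212347

— Period 1 —
Births: 47000 × 0.127 = 5969 ; 107000 × 0.186 = 19902 — total 25871
10–19: 17000 × 0.957 = 16269
20–29: 52500 × 0.954 = 50085
30–39: 47000 × 0.934 = 43898
40+: 107000 × 0.942 + 53000 × 0.537 = 100794 + 28461 = 129255
End of period: [25871, 16269, 50085, 43898, 129255]
— Period 2 —
Births: 50085 × 0.127 = 6361 ; 43898 × 0.186 = 8165 — total 14526
10–19: 25871 × 0.957 = 24759
20–29: 16269 × 0.954 = 15521
30–39: 50085 × 0.934 = 46779
40+: 43898 × 0.942 + 129255 × 0.537 = 41352 + 69410 = 110762
End of period: [14526, 24759, 15521, 46779, 110762]
Total after period 2: 14526 + 24759 + 15521 + 46779 + 110762 = 212347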